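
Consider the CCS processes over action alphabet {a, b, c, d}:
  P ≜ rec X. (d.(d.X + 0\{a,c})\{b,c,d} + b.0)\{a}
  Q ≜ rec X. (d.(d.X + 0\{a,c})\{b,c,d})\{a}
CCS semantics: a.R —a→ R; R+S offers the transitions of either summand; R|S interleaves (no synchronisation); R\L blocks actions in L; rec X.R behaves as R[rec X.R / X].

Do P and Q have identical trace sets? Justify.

LTS(P): 3 reachable states
  u0 = rec X. (d.(d.X + 0\{a,c})\{b,c,d} + b.0)\{a} has moves —b→ u1, —d→ u2
  u1 = 0\{a} has moves (no moves)
  u2 = (d.(rec X. (d.(d.X + 0\{a,c})\{b,c,d} + b.0)\{a}) + 0\{a,c})\{b,c,d}\{a} has moves (no moves)
LTS(Q): 2 reachable states
  v0 = rec X. (d.(d.X + 0\{a,c})\{b,c,d})\{a} has moves —d→ v1
  v1 = (d.(rec X. (d.(d.X + 0\{a,c})\{b,c,d})\{a}) + 0\{a,c})\{b,c,d}\{a} has moves (no moves)
Executing b from P (initial set {u0}):
  step 1 (b): {u1}
  P completes σ.
Executing b from Q (initial set {v0}):
  step 1 (b): ∅ (Q stuck)

trace-distinct — witness ⟨b⟩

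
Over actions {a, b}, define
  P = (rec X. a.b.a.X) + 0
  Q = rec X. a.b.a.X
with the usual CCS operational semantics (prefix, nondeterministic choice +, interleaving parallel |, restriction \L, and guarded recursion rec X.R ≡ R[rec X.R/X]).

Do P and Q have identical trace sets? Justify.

P's transition system — 4 states:
  m0 = (rec X. a.b.a.X) + 0 → —a→ m1
  m1 = b.a.(rec X. a.b.a.X) → —b→ m2
  m2 = a.(rec X. a.b.a.X) → —a→ m3
  m3 = rec X. a.b.a.X → —a→ m1
Q's transition system — 3 states:
  n0 = rec X. a.b.a.X → —a→ n1
  n1 = b.a.(rec X. a.b.a.X) → —b→ n2
  n2 = a.(rec X. a.b.a.X) → —a→ n0
Coarsest stable partition (strong bisimilarity classes):
  B0 = {m0, m3, n0}
  B1 = {m1, n1}
  B2 = {m2, n2}
m0 ∈ B0, n0 ∈ B0 → same block
Bisimilar ⇒ trace-equivalent.

YES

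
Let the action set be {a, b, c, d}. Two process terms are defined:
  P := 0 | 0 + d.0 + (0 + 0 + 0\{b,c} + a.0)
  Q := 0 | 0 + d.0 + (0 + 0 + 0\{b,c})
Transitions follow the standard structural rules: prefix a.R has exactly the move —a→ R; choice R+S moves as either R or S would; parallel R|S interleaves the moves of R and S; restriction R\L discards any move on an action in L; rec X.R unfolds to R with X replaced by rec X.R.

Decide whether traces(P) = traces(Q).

P's transition system — 2 states:
  u0 = 0 | 0 + d.0 + (0 + 0 + 0\{b,c} + a.0) :: —a→ u1, —d→ u1
  u1 = 0 :: deadlocked
Q's transition system — 2 states:
  v0 = 0 | 0 + d.0 + (0 + 0 + 0\{b,c}) :: —d→ v1
  v1 = 0 :: deadlocked
Trace ⟨a⟩ through P, begin at {u0}:
  step 1 (a): {u1}
  — P admits the full trace.
Trace ⟨a⟩ through Q, begin at {v0}:
  step 1 (a): ∅ (Q stuck)

trace-distinct — witness ⟨a⟩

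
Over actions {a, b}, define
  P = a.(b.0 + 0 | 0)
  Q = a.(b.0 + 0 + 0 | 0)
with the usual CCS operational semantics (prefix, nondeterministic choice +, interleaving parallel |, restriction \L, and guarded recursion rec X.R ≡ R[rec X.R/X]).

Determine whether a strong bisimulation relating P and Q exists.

YES

P's transition system — 3 states:
  s0 = a.(b.0 + 0 | 0) | -a-> s1
  s1 = b.0 + 0 | 0 | -b-> s2
  s2 = 0 | stopped
Q's transition system — 3 states:
  t0 = a.(b.0 + 0 + 0 | 0) | -a-> t1
  t1 = b.0 + 0 + 0 | 0 | -b-> t2
  t2 = 0 | stopped
Partition-refinement fixed point:
  B0 = {s0, t0}
  B1 = {s1, t1}
  B2 = {s2, t2}
s0 ∈ B0, t0 ∈ B0 → same block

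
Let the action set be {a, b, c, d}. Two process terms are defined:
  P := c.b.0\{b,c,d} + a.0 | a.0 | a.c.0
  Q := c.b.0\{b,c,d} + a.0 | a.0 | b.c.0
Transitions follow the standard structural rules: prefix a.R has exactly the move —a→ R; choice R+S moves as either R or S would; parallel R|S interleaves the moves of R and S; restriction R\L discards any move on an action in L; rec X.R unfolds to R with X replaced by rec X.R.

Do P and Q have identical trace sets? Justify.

P's transition system — 14 states:
  s0 = c.b.0\{b,c,d} + a.0 | a.0 | a.c.0 | --a--▸ s1, --a--▸ s2, --a--▸ s3, --c--▸ s4
  s1 = 0 | a.0 | a.c.0 | --a--▸ s5, --a--▸ s6
  s2 = a.0 | 0 | a.c.0 | --a--▸ s5, --a--▸ s7
  s3 = a.0 | a.0 | c.0 | --a--▸ s6, --a--▸ s7, --c--▸ s8
  s4 = b.0\{b,c,d} | --b--▸ s9
  s5 = 0 | 0 | a.c.0 | --a--▸ s10
  s6 = 0 | a.0 | c.0 | --a--▸ s10, --c--▸ s11
  s7 = a.0 | 0 | c.0 | --a--▸ s10, --c--▸ s12
  s8 = a.0 | a.0 | 0 | --a--▸ s11, --a--▸ s12
  s9 = 0\{b,c,d} | stopped
  s10 = 0 | 0 | c.0 | --c--▸ s13
  s11 = 0 | a.0 | 0 | --a--▸ s13
  s12 = a.0 | 0 | 0 | --a--▸ s13
  s13 = 0 | 0 | 0 | stopped
Q's transition system — 14 states:
  t0 = c.b.0\{b,c,d} + a.0 | a.0 | b.c.0 | --a--▸ t1, --a--▸ t2, --b--▸ t3, --c--▸ t4
  t1 = 0 | a.0 | b.c.0 | --a--▸ t5, --b--▸ t6
  t2 = a.0 | 0 | b.c.0 | --a--▸ t5, --b--▸ t7
  t3 = a.0 | a.0 | c.0 | --a--▸ t6, --a--▸ t7, --c--▸ t8
  t4 = b.0\{b,c,d} | --b--▸ t9
  t5 = 0 | 0 | b.c.0 | --b--▸ t10
  t6 = 0 | a.0 | c.0 | --a--▸ t10, --c--▸ t11
  t7 = a.0 | 0 | c.0 | --a--▸ t10, --c--▸ t12
  t8 = a.0 | a.0 | 0 | --a--▸ t11, --a--▸ t12
  t9 = 0\{b,c,d} | stopped
  t10 = 0 | 0 | c.0 | --c--▸ t13
  t11 = 0 | a.0 | 0 | --a--▸ t13
  t12 = a.0 | 0 | 0 | --a--▸ t13
  t13 = 0 | 0 | 0 | stopped
Run σ = ⟨ac⟩ on P: start {s0}
  step 1 (a): {s1, s2, s3}
  step 2 (c): {s8}
  P completes σ.
Run σ = ⟨ac⟩ on Q: start {t0}
  step 1 (a): {t1, t2}
  step 2 (c): ∅  — Q cannot continue

trace-distinct — witness ⟨ac⟩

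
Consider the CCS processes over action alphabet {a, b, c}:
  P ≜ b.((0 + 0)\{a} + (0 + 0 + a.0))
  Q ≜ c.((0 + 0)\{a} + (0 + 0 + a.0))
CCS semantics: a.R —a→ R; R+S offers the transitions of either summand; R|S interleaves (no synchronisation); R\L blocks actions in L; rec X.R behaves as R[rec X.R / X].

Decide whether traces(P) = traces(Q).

traces(P) ≠ traces(Q) — witness ⟨b⟩

Reachable graph of P (3 states):
  s0 = b.((0 + 0)\{a} + (0 + 0 + a.0)) has moves -b-> s1
  s1 = (0 + 0)\{a} + (0 + 0 + a.0) has moves -a-> s2
  s2 = 0 has moves stopped
Reachable graph of Q (3 states):
  t0 = c.((0 + 0)\{a} + (0 + 0 + a.0)) has moves -c-> t1
  t1 = (0 + 0)\{a} + (0 + 0 + a.0) has moves -a-> t2
  t2 = 0 has moves stopped
Executing b from P (initial set {s0}):
  step 1 (b): {s1}
  — P admits the full trace.
Executing b from Q (initial set {t0}):
  step 1 (b): no successor for Q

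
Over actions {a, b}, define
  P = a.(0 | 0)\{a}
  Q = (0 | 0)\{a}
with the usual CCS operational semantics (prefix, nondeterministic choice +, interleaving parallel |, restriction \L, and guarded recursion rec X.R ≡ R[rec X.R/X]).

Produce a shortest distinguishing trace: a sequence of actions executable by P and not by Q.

a

P's transition system — 2 states:
  u0 = a.(0 | 0)\{a} | ··a··> u1
  u1 = (0 | 0)\{a} | ∅
Q's transition system — 1 states:
  v0 = (0 | 0)\{a} | ∅
Executing a from P (initial set {u0}):
  [1] a ⇒ {u1}
  — P admits the full trace.
Executing a from Q (initial set {v0}):
  [1] a ⇒ no successor for Q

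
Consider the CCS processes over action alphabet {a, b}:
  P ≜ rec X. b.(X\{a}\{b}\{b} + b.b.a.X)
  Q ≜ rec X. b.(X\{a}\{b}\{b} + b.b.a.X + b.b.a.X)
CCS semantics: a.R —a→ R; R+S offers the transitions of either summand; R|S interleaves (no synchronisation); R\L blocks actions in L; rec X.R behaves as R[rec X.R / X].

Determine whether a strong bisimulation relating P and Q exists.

YES

LTS(P): 4 reachable states
  m0 = rec X. b.(X\{a}\{b}\{b} + b.b.a.X) | =b=> m1
  m1 = (rec X. b.(X\{a}\{b}\{b} + b.b.a.X))\{a}\{b}\{b} + b.b.a.(rec X. b.(X\{a}\{b}\{b} + b.b.a.X)) | =b=> m2
  m2 = b.a.(rec X. b.(X\{a}\{b}\{b} + b.b.a.X)) | =b=> m3
  m3 = a.(rec X. b.(X\{a}\{b}\{b} + b.b.a.X)) | =a=> m0
LTS(Q): 4 reachable states
  n0 = rec X. b.(X\{a}\{b}\{b} + b.b.a.X + b.b.a.X) | =b=> n1
  n1 = (rec X. b.(X\{a}\{b}\{b} + b.b.a.X + b.b.a.X))\{a}\{b}\{b} + b.b.a.(rec X. b.(X\{a}\{b}\{b} + b.b.a.X + b.b.a.X)) + b.b.a.(rec X. b.(X\{a}\{b}\{b} + b.b.a.X + b.b.a.X)) | =b=> n2
  n2 = b.a.(rec X. b.(X\{a}\{b}\{b} + b.b.a.X + b.b.a.X)) | =b=> n3
  n3 = a.(rec X. b.(X\{a}\{b}\{b} + b.b.a.X + b.b.a.X)) | =a=> n0
Bisimilarity quotient blocks:
  B0 = {m0, n0}
  B1 = {m1, n1}
  B2 = {m2, n2}
  B3 = {m3, n3}
m0 ∈ B0, n0 ∈ B0 → same block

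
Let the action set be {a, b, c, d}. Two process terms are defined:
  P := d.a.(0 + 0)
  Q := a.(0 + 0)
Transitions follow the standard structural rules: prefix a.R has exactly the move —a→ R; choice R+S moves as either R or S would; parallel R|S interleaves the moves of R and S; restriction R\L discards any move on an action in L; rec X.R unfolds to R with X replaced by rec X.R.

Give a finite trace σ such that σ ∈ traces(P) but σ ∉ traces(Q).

d

P's transition system — 3 states:
  u0 = d.a.(0 + 0) :: =d=> u1
  u1 = a.(0 + 0) :: =a=> u2
  u2 = 0 + 0 :: (no moves)
Q's transition system — 2 states:
  v0 = a.(0 + 0) :: =a=> v1
  v1 = 0 + 0 :: (no moves)
Run σ = ⟨d⟩ on P: start {u0}
  step 1 (d): {u1}
  P completes σ.
Run σ = ⟨d⟩ on Q: start {v0}
  step 1 (d): ∅  — Q cannot continue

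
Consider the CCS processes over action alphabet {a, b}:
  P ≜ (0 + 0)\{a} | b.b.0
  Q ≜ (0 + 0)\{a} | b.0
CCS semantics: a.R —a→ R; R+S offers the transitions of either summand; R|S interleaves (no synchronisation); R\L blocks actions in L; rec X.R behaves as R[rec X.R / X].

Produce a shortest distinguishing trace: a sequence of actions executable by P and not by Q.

P's transition system — 3 states:
  s0 = (0 + 0)\{a} | b.b.0 | =b=> s1
  s1 = (0 + 0)\{a} | b.0 | =b=> s2
  s2 = (0 + 0)\{a} | 0 | ·
Q's transition system — 2 states:
  t0 = (0 + 0)\{a} | b.0 | =b=> t1
  t1 = (0 + 0)\{a} | 0 | ·
Run σ = ⟨bb⟩ on P: start {s0}
  step 1 (b): {s1}
  step 2 (b): {s2}
  P completes σ.
Run σ = ⟨bb⟩ on Q: start {t0}
  step 1 (b): {t1}
  step 2 (b): ∅ (Q stuck)

bb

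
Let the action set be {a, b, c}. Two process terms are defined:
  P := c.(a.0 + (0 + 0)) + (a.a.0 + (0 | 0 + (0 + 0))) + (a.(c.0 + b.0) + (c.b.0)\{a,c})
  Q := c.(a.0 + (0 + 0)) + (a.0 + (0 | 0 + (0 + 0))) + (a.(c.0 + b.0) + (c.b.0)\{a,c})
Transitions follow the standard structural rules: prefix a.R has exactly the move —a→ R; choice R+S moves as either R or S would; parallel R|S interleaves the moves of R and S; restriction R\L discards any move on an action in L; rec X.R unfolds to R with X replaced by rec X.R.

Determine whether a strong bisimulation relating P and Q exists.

P ≁ Q

Reachable graph of P (5 states):
  s0 = c.(a.0 + (0 + 0)) + (a.a.0 + (0 | 0 + (0 + 0))) + (a.(c.0 + b.0) + (c.b.0)\{a,c}) has moves —a→ s1, —a→ s2, —c→ s3
  s1 = a.0 has moves —a→ s4
  s2 = c.0 + b.0 has moves —b→ s4, —c→ s4
  s3 = a.0 + (0 + 0) has moves —a→ s4
  s4 = 0 has moves stopped
Reachable graph of Q (4 states):
  t0 = c.(a.0 + (0 + 0)) + (a.0 + (0 | 0 + (0 + 0))) + (a.(c.0 + b.0) + (c.b.0)\{a,c}) has moves —a→ t1, —a→ t2, —c→ t3
  t1 = 0 has moves stopped
  t2 = c.0 + b.0 has moves —b→ t1, —c→ t1
  t3 = a.0 + (0 + 0) has moves —a→ t1
Partition-refinement fixed point:
  B0 = {s0}
  B1 = {s1, s3, t3}
  B2 = {s4, t1}
  B3 = {s2, t2}
  B4 = {t0}
s0 ∈ B0, t0 ∈ B4 → different blocks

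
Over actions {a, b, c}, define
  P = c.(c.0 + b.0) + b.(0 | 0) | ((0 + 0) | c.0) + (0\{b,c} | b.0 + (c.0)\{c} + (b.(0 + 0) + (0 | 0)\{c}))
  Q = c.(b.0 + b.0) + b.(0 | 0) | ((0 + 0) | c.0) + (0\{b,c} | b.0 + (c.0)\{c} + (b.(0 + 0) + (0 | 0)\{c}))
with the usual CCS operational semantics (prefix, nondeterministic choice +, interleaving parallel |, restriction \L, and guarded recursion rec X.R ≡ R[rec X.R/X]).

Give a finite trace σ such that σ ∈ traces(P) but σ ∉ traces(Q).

Reachable graph of P (8 states):
  p0 = c.(c.0 + b.0) + b.(0 | 0) | ((0 + 0) | c.0) + (0\{b,c} | b.0 + (c.0)\{c} + (b.(0 + 0) + (0 | 0)\{c})) → -b-> p1, -b-> p2, -b-> p3, -c-> p4, -c-> p5
  p1 = 0 + 0 → stopped
  p2 = 0 | 0 | ((0 + 0) | c.0) → -c-> p6
  p3 = 0\{b,c} | 0 → stopped
  p4 = b.(0 | 0) | ((0 + 0) | 0) → -b-> p6
  p5 = c.0 + b.0 → -b-> p7, -c-> p7
  p6 = 0 | 0 | ((0 + 0) | 0) → stopped
  p7 = 0 → stopped
Reachable graph of Q (8 states):
  q0 = c.(b.0 + b.0) + b.(0 | 0) | ((0 + 0) | c.0) + (0\{b,c} | b.0 + (c.0)\{c} + (b.(0 + 0) + (0 | 0)\{c})) → -b-> q1, -b-> q2, -b-> q3, -c-> q4, -c-> q5
  q1 = 0 + 0 → stopped
  q2 = 0 | 0 | ((0 + 0) | c.0) → -c-> q6
  q3 = 0\{b,c} | 0 → stopped
  q4 = b.(0 | 0) | ((0 + 0) | 0) → -b-> q6
  q5 = b.0 + b.0 → -b-> q7
  q6 = 0 | 0 | ((0 + 0) | 0) → stopped
  q7 = 0 → stopped
Executing cc from P (initial set {p0}):
  after c @ step 1: {p4, p5}
  after c @ step 2: {p7}
  P completes σ.
Executing cc from Q (initial set {q0}):
  after c @ step 1: {q4, q5}
  after c @ step 2: ∅ (Q stuck)

cc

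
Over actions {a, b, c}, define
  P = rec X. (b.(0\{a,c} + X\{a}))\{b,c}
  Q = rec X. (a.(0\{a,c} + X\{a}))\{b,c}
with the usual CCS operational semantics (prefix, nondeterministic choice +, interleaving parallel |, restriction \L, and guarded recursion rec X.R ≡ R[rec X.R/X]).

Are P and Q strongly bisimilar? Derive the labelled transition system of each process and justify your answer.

P ≁ Q

LTS(P): 1 reachable states
  u0 = rec X. (b.(0\{a,c} + X\{a}))\{b,c} → deadlocked
LTS(Q): 2 reachable states
  v0 = rec X. (a.(0\{a,c} + X\{a}))\{b,c} → -a-> v1
  v1 = (0\{a,c} + (rec X. (a.(0\{a,c} + X\{a}))\{b,c})\{a})\{b,c} → deadlocked
Coarsest stable partition (strong bisimilarity classes):
  B0 = {u0, v1}
  B1 = {v0}
u0 ∈ B0, v0 ∈ B1 → different blocks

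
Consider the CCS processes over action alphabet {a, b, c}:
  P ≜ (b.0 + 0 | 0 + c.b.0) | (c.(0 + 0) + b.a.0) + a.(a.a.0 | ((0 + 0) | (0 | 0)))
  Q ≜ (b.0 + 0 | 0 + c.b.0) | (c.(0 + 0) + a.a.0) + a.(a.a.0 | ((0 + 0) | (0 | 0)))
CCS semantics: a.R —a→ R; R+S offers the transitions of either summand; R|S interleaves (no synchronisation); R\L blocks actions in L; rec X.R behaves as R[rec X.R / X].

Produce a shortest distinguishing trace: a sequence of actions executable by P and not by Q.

Reachable graph of P (15 states):
  u0 = (b.0 + 0 | 0 + c.b.0) | (c.(0 + 0) + b.a.0) + a.(a.a.0 | ((0 + 0) | (0 | 0))) has moves ··a··> u1, ··b··> u2, ··b··> u3, ··c··> u4, ··c··> u5
  u1 = a.a.0 | ((0 + 0) | (0 | 0)) has moves ··a··> u6
  u2 = (b.0 + 0 | 0 + c.b.0) | a.0 has moves ··a··> u7, ··b··> u8, ··c··> u9
  u3 = 0 | (c.(0 + 0) + b.a.0) has moves ··b··> u8, ··c··> u10
  u4 = (b.0 + 0 | 0 + c.b.0) | (0 + 0) has moves ··b··> u10, ··c··> u11
  u5 = b.0 | (c.(0 + 0) + b.a.0) has moves ··b··> u3, ··b··> u9, ··c··> u11
  u6 = a.0 | ((0 + 0) | (0 | 0)) has moves ··a··> u12
  u7 = (b.0 + 0 | 0 + c.b.0) | 0 has moves ··b··> u13, ··c··> u14
  u8 = 0 | a.0 has moves ··a··> u13
  u9 = b.0 | a.0 has moves ··a··> u14, ··b··> u8
  u10 = 0 | (0 + 0) has moves ·
  u11 = b.0 | (0 + 0) has moves ··b··> u10
  u12 = 0 | ((0 + 0) | (0 | 0)) has moves ·
  u13 = 0 | 0 has moves ·
  u14 = b.0 | 0 has moves ··b··> u13
Reachable graph of Q (15 states):
  v0 = (b.0 + 0 | 0 + c.b.0) | (c.(0 + 0) + a.a.0) + a.(a.a.0 | ((0 + 0) | (0 | 0))) has moves ··a··> v1, ··a··> v2, ··b··> v3, ··c··> v4, ··c··> v5
  v1 = (b.0 + 0 | 0 + c.b.0) | a.0 has moves ··a··> v6, ··b··> v7, ··c··> v8
  v2 = a.a.0 | ((0 + 0) | (0 | 0)) has moves ··a··> v9
  v3 = 0 | (c.(0 + 0) + a.a.0) has moves ··a··> v7, ··c··> v10
  v4 = (b.0 + 0 | 0 + c.b.0) | (0 + 0) has moves ··b··> v10, ··c··> v11
  v5 = b.0 | (c.(0 + 0) + a.a.0) has moves ··a··> v8, ··b··> v3, ··c··> v11
  v6 = (b.0 + 0 | 0 + c.b.0) | 0 has moves ··b··> v12, ··c··> v13
  v7 = 0 | a.0 has moves ··a··> v12
  v8 = b.0 | a.0 has moves ··a··> v13, ··b··> v7
  v9 = a.0 | ((0 + 0) | (0 | 0)) has moves ··a··> v14
  v10 = 0 | (0 + 0) has moves ·
  v11 = b.0 | (0 + 0) has moves ··b··> v10
  v12 = 0 | 0 has moves ·
  v13 = b.0 | 0 has moves ··b··> v12
  v14 = 0 | ((0 + 0) | (0 | 0)) has moves ·
Trace ⟨bb⟩ through P, begin at {u0}:
  after b @ step 1: {u2, u3}
  after b @ step 2: {u8}
  — P admits the full trace.
Trace ⟨bb⟩ through Q, begin at {v0}:
  after b @ step 1: {v3}
  after b @ step 2: no successor for Q

bb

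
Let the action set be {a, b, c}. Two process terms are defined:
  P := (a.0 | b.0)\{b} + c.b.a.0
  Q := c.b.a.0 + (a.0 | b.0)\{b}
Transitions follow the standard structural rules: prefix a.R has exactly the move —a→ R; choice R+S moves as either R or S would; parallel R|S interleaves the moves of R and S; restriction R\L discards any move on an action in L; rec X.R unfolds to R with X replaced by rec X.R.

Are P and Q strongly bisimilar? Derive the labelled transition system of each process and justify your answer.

bisimilar

LTS(P): 5 reachable states
  m0 = (a.0 | b.0)\{b} + c.b.a.0 :: -a-> m1, -c-> m2
  m1 = (0 | b.0)\{b} :: (no moves)
  m2 = b.a.0 :: -b-> m3
  m3 = a.0 :: -a-> m4
  m4 = 0 :: (no moves)
LTS(Q): 5 reachable states
  n0 = c.b.a.0 + (a.0 | b.0)\{b} :: -a-> n1, -c-> n2
  n1 = (0 | b.0)\{b} :: (no moves)
  n2 = b.a.0 :: -b-> n3
  n3 = a.0 :: -a-> n4
  n4 = 0 :: (no moves)
Partition-refinement fixed point:
  B0 = {m0, n0}
  B1 = {m1, m4, n1, n4}
  B2 = {m2, n2}
  B3 = {m3, n3}
m0 ∈ B0, n0 ∈ B0 → same block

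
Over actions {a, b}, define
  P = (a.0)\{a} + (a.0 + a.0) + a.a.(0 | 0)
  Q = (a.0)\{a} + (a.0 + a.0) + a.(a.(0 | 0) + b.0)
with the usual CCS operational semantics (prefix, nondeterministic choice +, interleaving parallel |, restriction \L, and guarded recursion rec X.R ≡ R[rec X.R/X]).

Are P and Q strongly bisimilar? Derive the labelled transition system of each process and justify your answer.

P ≁ Q

Reachable graph of P (4 states):
  s0 = (a.0)\{a} + (a.0 + a.0) + a.a.(0 | 0) has moves —a→ s1, —a→ s2
  s1 = 0 has moves ∅
  s2 = a.(0 | 0) has moves —a→ s3
  s3 = 0 | 0 has moves ∅
Reachable graph of Q (4 states):
  t0 = (a.0)\{a} + (a.0 + a.0) + a.(a.(0 | 0) + b.0) has moves —a→ t1, —a→ t2
  t1 = 0 has moves ∅
  t2 = a.(0 | 0) + b.0 has moves —a→ t3, —b→ t1
  t3 = 0 | 0 has moves ∅
Bisimilarity quotient blocks:
  B0 = {s0}
  B1 = {s1, s3, t1, t3}
  B2 = {s2}
  B3 = {t0}
  B4 = {t2}
s0 ∈ B0, t0 ∈ B3 → different blocks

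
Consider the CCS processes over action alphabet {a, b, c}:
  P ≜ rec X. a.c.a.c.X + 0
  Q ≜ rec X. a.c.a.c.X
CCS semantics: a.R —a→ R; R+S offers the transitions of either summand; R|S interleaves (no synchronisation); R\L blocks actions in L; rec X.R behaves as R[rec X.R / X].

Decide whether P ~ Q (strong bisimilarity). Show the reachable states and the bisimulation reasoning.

P ~ Q

Reachable graph of P (4 states):
  u0 = rec X. a.c.a.c.X + 0 ⊢ ··a··> u1
  u1 = c.a.c.(rec X. a.c.a.c.X + 0) ⊢ ··c··> u2
  u2 = a.c.(rec X. a.c.a.c.X + 0) ⊢ ··a··> u3
  u3 = c.(rec X. a.c.a.c.X + 0) ⊢ ··c··> u0
Reachable graph of Q (4 states):
  v0 = rec X. a.c.a.c.X ⊢ ··a··> v1
  v1 = c.a.c.(rec X. a.c.a.c.X) ⊢ ··c··> v2
  v2 = a.c.(rec X. a.c.a.c.X) ⊢ ··a··> v3
  v3 = c.(rec X. a.c.a.c.X) ⊢ ··c··> v0
Coarsest stable partition (strong bisimilarity classes):
  B0 = {u0, u2, v0, v2}
  B1 = {u1, u3, v1, v3}
u0 ∈ B0, v0 ∈ B0 → same block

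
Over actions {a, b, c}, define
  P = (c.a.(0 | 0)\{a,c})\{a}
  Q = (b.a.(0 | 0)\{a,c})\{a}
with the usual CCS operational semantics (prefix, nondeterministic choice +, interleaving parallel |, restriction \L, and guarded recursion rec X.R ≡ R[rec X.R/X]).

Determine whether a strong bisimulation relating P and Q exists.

LTS(P): 2 reachable states
  m0 = (c.a.(0 | 0)\{a,c})\{a} → -c-> m1
  m1 = (a.(0 | 0)\{a,c})\{a} → ∅
LTS(Q): 2 reachable states
  n0 = (b.a.(0 | 0)\{a,c})\{a} → -b-> n1
  n1 = (a.(0 | 0)\{a,c})\{a} → ∅
Coarsest stable partition (strong bisimilarity classes):
  B0 = {m0}
  B1 = {m1, n1}
  B2 = {n0}
m0 ∈ B0, n0 ∈ B2 → different blocks

NO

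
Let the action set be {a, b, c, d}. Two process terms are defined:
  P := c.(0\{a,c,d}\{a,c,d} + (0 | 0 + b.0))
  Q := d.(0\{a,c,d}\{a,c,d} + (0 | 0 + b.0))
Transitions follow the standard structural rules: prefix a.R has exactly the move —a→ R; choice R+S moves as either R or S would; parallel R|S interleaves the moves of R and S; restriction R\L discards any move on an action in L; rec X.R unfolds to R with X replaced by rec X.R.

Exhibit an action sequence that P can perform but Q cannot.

P's transition system — 3 states:
  s0 = c.(0\{a,c,d}\{a,c,d} + (0 | 0 + b.0)) ⊢ =c=> s1
  s1 = 0\{a,c,d}\{a,c,d} + (0 | 0 + b.0) ⊢ =b=> s2
  s2 = 0 ⊢ deadlocked
Q's transition system — 3 states:
  t0 = d.(0\{a,c,d}\{a,c,d} + (0 | 0 + b.0)) ⊢ =d=> t1
  t1 = 0\{a,c,d}\{a,c,d} + (0 | 0 + b.0) ⊢ =b=> t2
  t2 = 0 ⊢ deadlocked
Executing c from P (initial set {s0}):
  step 1 (c): {s1}
  P completes σ.
Executing c from Q (initial set {t0}):
  step 1 (c): ∅ (Q stuck)

c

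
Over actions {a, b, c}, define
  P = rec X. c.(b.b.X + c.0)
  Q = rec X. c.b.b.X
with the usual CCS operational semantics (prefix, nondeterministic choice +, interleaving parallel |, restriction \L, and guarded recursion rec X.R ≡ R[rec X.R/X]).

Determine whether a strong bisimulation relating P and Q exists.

Reachable graph of P (4 states):
  m0 = rec X. c.(b.b.X + c.0) → =c=> m1
  m1 = b.b.(rec X. c.(b.b.X + c.0)) + c.0 → =b=> m2, =c=> m3
  m2 = b.(rec X. c.(b.b.X + c.0)) → =b=> m0
  m3 = 0 → ∅
Reachable graph of Q (3 states):
  n0 = rec X. c.b.b.X → =c=> n1
  n1 = b.b.(rec X. c.b.b.X) → =b=> n2
  n2 = b.(rec X. c.b.b.X) → =b=> n0
Coarsest stable partition (strong bisimilarity classes):
  B0 = {m0}
  B1 = {m1}
  B2 = {m3}
  B3 = {m2}
  B4 = {n0}
  B5 = {n1}
  B6 = {n2}
m0 ∈ B0, n0 ∈ B4 → different blocks

NO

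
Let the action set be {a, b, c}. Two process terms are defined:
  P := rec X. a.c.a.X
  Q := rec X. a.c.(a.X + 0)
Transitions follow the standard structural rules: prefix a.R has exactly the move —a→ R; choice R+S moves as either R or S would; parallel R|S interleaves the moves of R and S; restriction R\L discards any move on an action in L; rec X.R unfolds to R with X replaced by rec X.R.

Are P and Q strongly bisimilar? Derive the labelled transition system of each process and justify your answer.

YES

LTS(P): 3 reachable states
  p0 = rec X. a.c.a.X | =a=> p1
  p1 = c.a.(rec X. a.c.a.X) | =c=> p2
  p2 = a.(rec X. a.c.a.X) | =a=> p0
LTS(Q): 3 reachable states
  q0 = rec X. a.c.(a.X + 0) | =a=> q1
  q1 = c.(a.(rec X. a.c.(a.X + 0)) + 0) | =c=> q2
  q2 = a.(rec X. a.c.(a.X + 0)) + 0 | =a=> q0
Partition-refinement fixed point:
  B0 = {p0, q0}
  B1 = {p1, q1}
  B2 = {p2, q2}
p0 ∈ B0, q0 ∈ B0 → same block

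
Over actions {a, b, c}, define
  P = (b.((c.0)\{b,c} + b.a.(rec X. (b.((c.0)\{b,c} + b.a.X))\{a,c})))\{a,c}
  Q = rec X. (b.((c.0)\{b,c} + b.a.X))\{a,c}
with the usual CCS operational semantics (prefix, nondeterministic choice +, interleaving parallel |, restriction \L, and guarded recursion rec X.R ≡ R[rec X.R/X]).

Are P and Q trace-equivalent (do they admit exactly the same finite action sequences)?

YES

LTS(P): 3 reachable states
  s0 = (b.((c.0)\{b,c} + b.a.(rec X. (b.((c.0)\{b,c} + b.a.X))\{a,c})))\{a,c} :: --b--▸ s1
  s1 = ((c.0)\{b,c} + b.a.(rec X. (b.((c.0)\{b,c} + b.a.X))\{a,c}))\{a,c} :: --b--▸ s2
  s2 = (a.(rec X. (b.((c.0)\{b,c} + b.a.X))\{a,c}))\{a,c} :: (no moves)
LTS(Q): 3 reachable states
  t0 = rec X. (b.((c.0)\{b,c} + b.a.X))\{a,c} :: --b--▸ t1
  t1 = ((c.0)\{b,c} + b.a.(rec X. (b.((c.0)\{b,c} + b.a.X))\{a,c}))\{a,c} :: --b--▸ t2
  t2 = (a.(rec X. (b.((c.0)\{b,c} + b.a.X))\{a,c}))\{a,c} :: (no moves)
Bisimilarity quotient blocks:
  B0 = {s0, t0}
  B1 = {s1, t1}
  B2 = {s2, t2}
s0 ∈ B0, t0 ∈ B0 → same block
Bisimilar ⇒ trace-equivalent.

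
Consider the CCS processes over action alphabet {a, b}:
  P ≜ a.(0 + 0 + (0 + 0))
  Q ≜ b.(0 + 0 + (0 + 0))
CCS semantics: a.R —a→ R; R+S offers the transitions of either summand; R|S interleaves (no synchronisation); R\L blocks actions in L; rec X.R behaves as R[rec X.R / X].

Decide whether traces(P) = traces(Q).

Reachable graph of P (2 states):
  m0 = a.(0 + 0 + (0 + 0)) | —a→ m1
  m1 = 0 + 0 + (0 + 0) | deadlocked
Reachable graph of Q (2 states):
  n0 = b.(0 + 0 + (0 + 0)) | —b→ n1
  n1 = 0 + 0 + (0 + 0) | deadlocked
Executing a from P (initial set {m0}):
  [1] a ⇒ {m1}
  ✓ P
Executing a from Q (initial set {n0}):
  [1] a ⇒ no successor for Q

NO — witness ⟨a⟩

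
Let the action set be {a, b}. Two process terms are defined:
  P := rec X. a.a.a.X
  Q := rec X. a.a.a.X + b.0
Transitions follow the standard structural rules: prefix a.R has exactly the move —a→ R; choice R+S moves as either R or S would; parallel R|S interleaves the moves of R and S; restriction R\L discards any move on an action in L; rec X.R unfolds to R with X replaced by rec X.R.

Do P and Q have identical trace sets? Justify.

Reachable graph of P (3 states):
  p0 = rec X. a.a.a.X | =a=> p1
  p1 = a.a.(rec X. a.a.a.X) | =a=> p2
  p2 = a.(rec X. a.a.a.X) | =a=> p0
Reachable graph of Q (4 states):
  q0 = rec X. a.a.a.X + b.0 | =a=> q1, =b=> q2
  q1 = a.a.(rec X. a.a.a.X + b.0) | =a=> q3
  q2 = 0 | deadlocked
  q3 = a.(rec X. a.a.a.X + b.0) | =a=> q0
Executing b from Q (initial set {q0}):
  [1] b ⇒ {q2}
  — Q admits the full trace.
Executing b from P (initial set {p0}):
  [1] b ⇒ ∅ (P stuck)

NO — witness ⟨b⟩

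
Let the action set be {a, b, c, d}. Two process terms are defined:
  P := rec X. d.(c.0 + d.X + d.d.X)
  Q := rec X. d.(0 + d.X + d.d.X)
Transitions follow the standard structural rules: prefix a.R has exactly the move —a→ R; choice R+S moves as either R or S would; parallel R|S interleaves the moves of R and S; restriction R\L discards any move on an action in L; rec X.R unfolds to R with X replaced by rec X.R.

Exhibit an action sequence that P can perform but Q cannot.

LTS(P): 4 reachable states
  s0 = rec X. d.(c.0 + d.X + d.d.X) :: ··d··> s1
  s1 = c.0 + d.(rec X. d.(c.0 + d.X + d.d.X)) + d.d.(rec X. d.(c.0 + d.X + d.d.X)) :: ··c··> s2, ··d··> s0, ··d··> s3
  s2 = 0 :: ∅
  s3 = d.(rec X. d.(c.0 + d.X + d.d.X)) :: ··d··> s0
LTS(Q): 3 reachable states
  t0 = rec X. d.(0 + d.X + d.d.X) :: ··d··> t1
  t1 = 0 + d.(rec X. d.(0 + d.X + d.d.X)) + d.d.(rec X. d.(0 + d.X + d.d.X)) :: ··d··> t0, ··d··> t2
  t2 = d.(rec X. d.(0 + d.X + d.d.X)) :: ··d··> t0
Executing dc from P (initial set {s0}):
  [1] d ⇒ {s1}
  [2] c ⇒ {s2}
  ✓ P
Executing dc from Q (initial set {t0}):
  [1] d ⇒ {t1}
  [2] c ⇒ no successor for Q

dc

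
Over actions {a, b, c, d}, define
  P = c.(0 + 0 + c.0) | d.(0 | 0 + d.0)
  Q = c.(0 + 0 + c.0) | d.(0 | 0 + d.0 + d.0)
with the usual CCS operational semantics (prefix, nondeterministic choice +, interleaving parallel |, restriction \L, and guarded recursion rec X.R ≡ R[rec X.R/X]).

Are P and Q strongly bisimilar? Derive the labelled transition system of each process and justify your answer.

bisimilar

LTS(P): 9 reachable states
  u0 = c.(0 + 0 + c.0) | d.(0 | 0 + d.0) | -c-> u1, -d-> u2
  u1 = (0 + 0 + c.0) | d.(0 | 0 + d.0) | -c-> u3, -d-> u4
  u2 = c.(0 + 0 + c.0) | (0 | 0 + d.0) | -c-> u4, -d-> u5
  u3 = 0 | d.(0 | 0 + d.0) | -d-> u6
  u4 = (0 + 0 + c.0) | (0 | 0 + d.0) | -c-> u6, -d-> u7
  u5 = c.(0 + 0 + c.0) | 0 | -c-> u7
  u6 = 0 | (0 | 0 + d.0) | -d-> u8
  u7 = (0 + 0 + c.0) | 0 | -c-> u8
  u8 = 0 | 0 | stopped
LTS(Q): 9 reachable states
  v0 = c.(0 + 0 + c.0) | d.(0 | 0 + d.0 + d.0) | -c-> v1, -d-> v2
  v1 = (0 + 0 + c.0) | d.(0 | 0 + d.0 + d.0) | -c-> v3, -d-> v4
  v2 = c.(0 + 0 + c.0) | (0 | 0 + d.0 + d.0) | -c-> v4, -d-> v5
  v3 = 0 | d.(0 | 0 + d.0 + d.0) | -d-> v6
  v4 = (0 + 0 + c.0) | (0 | 0 + d.0 + d.0) | -c-> v6, -d-> v7
  v5 = c.(0 + 0 + c.0) | 0 | -c-> v7
  v6 = 0 | (0 | 0 + d.0 + d.0) | -d-> v8
  v7 = (0 + 0 + c.0) | 0 | -c-> v8
  v8 = 0 | 0 | stopped
Coarsest stable partition (strong bisimilarity classes):
  B0 = {u0, v0}
  B1 = {u2, v2}
  B2 = {u4, v4}
  B3 = {u6, v6}
  B4 = {u8, v8}
  B5 = {u7, v7}
  B6 = {u5, v5}
  B7 = {u1, v1}
  B8 = {u3, v3}
u0 ∈ B0, v0 ∈ B0 → same block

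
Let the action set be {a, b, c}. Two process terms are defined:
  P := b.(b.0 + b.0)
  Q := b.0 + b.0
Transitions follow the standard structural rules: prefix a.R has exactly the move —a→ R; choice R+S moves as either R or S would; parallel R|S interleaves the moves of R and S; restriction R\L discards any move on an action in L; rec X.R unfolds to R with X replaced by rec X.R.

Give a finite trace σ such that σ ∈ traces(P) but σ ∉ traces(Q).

bb

LTS(P): 3 reachable states
  s0 = b.(b.0 + b.0) :: —b→ s1
  s1 = b.0 + b.0 :: —b→ s2
  s2 = 0 :: (no moves)
LTS(Q): 2 reachable states
  t0 = b.0 + b.0 :: —b→ t1
  t1 = 0 :: (no moves)
Trace ⟨bb⟩ through P, begin at {s0}:
  step 1 (b): {s1}
  step 2 (b): {s2}
  — P admits the full trace.
Trace ⟨bb⟩ through Q, begin at {t0}:
  step 1 (b): {t1}
  step 2 (b): ∅  — Q cannot continue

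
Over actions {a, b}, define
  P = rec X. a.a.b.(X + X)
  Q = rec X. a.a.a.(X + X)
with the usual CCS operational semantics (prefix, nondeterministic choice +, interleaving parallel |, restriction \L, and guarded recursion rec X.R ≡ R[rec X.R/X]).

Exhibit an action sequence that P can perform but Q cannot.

aab

P's transition system — 4 states:
  s0 = rec X. a.a.b.(X + X) → —a→ s1
  s1 = a.b.((rec X. a.a.b.(X + X)) + (rec X. a.a.b.(X + X))) → —a→ s2
  s2 = b.((rec X. a.a.b.(X + X)) + (rec X. a.a.b.(X + X))) → —b→ s3
  s3 = (rec X. a.a.b.(X + X)) + (rec X. a.a.b.(X + X)) → —a→ s1
Q's transition system — 4 states:
  t0 = rec X. a.a.a.(X + X) → —a→ t1
  t1 = a.a.((rec X. a.a.a.(X + X)) + (rec X. a.a.a.(X + X))) → —a→ t2
  t2 = a.((rec X. a.a.a.(X + X)) + (rec X. a.a.a.(X + X))) → —a→ t3
  t3 = (rec X. a.a.a.(X + X)) + (rec X. a.a.a.(X + X)) → —a→ t1
Executing aab from P (initial set {s0}):
  [1] a ⇒ {s1}
  [2] a ⇒ {s2}
  [3] b ⇒ {s3}
  ✓ P
Executing aab from Q (initial set {t0}):
  [1] a ⇒ {t1}
  [2] a ⇒ {t2}
  [3] b ⇒ no successor for Q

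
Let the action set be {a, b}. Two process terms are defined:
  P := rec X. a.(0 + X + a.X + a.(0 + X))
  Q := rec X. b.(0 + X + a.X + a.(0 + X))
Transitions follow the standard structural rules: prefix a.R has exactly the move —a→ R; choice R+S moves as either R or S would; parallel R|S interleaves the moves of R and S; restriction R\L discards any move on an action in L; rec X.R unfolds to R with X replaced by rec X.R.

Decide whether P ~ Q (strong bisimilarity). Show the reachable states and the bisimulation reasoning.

LTS(P): 3 reachable states
  m0 = rec X. a.(0 + X + a.X + a.(0 + X)) | ··a··> m1
  m1 = 0 + (rec X. a.(0 + X + a.X + a.(0 + X))) + a.(rec X. a.(0 + X + a.X + a.(0 + X))) + a.(0 + (rec X. a.(0 + X + a.X + a.(0 + X)))) | ··a··> m0, ··a··> m1, ··a··> m2
  m2 = 0 + (rec X. a.(0 + X + a.X + a.(0 + X))) | ··a··> m1
LTS(Q): 3 reachable states
  n0 = rec X. b.(0 + X + a.X + a.(0 + X)) | ··b··> n1
  n1 = 0 + (rec X. b.(0 + X + a.X + a.(0 + X))) + a.(rec X. b.(0 + X + a.X + a.(0 + X))) + a.(0 + (rec X. b.(0 + X + a.X + a.(0 + X)))) | ··a··> n0, ··a··> n2, ··b··> n1
  n2 = 0 + (rec X. b.(0 + X + a.X + a.(0 + X))) | ··b··> n1
Bisimilarity quotient blocks:
  B0 = {m0, m1, m2}
  B1 = {n0, n2}
  B2 = {n1}
m0 ∈ B0, n0 ∈ B1 → different blocks

not bisimilar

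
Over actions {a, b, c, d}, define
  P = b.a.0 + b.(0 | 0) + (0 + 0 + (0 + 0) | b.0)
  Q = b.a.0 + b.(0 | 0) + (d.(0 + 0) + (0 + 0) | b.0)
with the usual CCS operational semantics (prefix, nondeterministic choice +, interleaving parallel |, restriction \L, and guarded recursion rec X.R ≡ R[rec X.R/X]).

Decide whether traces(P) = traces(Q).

LTS(P): 5 reachable states
  s0 = b.a.0 + b.(0 | 0) + (0 + 0 + (0 + 0) | b.0) :: —b→ s1, —b→ s2, —b→ s3
  s1 = (0 + 0) | 0 :: ·
  s2 = 0 | 0 :: ·
  s3 = a.0 :: —a→ s4
  s4 = 0 :: ·
LTS(Q): 6 reachable states
  t0 = b.a.0 + b.(0 | 0) + (d.(0 + 0) + (0 + 0) | b.0) :: —b→ t1, —b→ t2, —b→ t3, —d→ t4
  t1 = (0 + 0) | 0 :: ·
  t2 = 0 | 0 :: ·
  t3 = a.0 :: —a→ t5
  t4 = 0 + 0 :: ·
  t5 = 0 :: ·
Run σ = ⟨d⟩ on Q: start {t0}
  after d @ step 1: {t4}
  ✓ Q
Run σ = ⟨d⟩ on P: start {s0}
  after d @ step 1: no successor for P

traces(P) ≠ traces(Q) — witness ⟨d⟩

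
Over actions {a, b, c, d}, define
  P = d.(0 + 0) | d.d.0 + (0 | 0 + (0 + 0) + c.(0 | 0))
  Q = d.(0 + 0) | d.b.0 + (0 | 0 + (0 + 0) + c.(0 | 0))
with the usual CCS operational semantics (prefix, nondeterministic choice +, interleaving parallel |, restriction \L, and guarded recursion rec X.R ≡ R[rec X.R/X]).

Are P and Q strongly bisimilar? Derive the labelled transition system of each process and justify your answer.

P ≁ Q

P's transition system — 7 states:
  p0 = d.(0 + 0) | d.d.0 + (0 | 0 + (0 + 0) + c.(0 | 0)) ⊢ =c=> p1, =d=> p2, =d=> p3
  p1 = 0 | 0 ⊢ ·
  p2 = (0 + 0) | d.d.0 ⊢ =d=> p4
  p3 = d.(0 + 0) | d.0 ⊢ =d=> p4, =d=> p5
  p4 = (0 + 0) | d.0 ⊢ =d=> p6
  p5 = d.(0 + 0) | 0 ⊢ =d=> p6
  p6 = (0 + 0) | 0 ⊢ ·
Q's transition system — 7 states:
  q0 = d.(0 + 0) | d.b.0 + (0 | 0 + (0 + 0) + c.(0 | 0)) ⊢ =c=> q1, =d=> q2, =d=> q3
  q1 = 0 | 0 ⊢ ·
  q2 = (0 + 0) | d.b.0 ⊢ =d=> q4
  q3 = d.(0 + 0) | b.0 ⊢ =b=> q5, =d=> q4
  q4 = (0 + 0) | b.0 ⊢ =b=> q6
  q5 = d.(0 + 0) | 0 ⊢ =d=> q6
  q6 = (0 + 0) | 0 ⊢ ·
Coarsest stable partition (strong bisimilarity classes):
  B0 = {p0}
  B1 = {p1, p6, q1, q6}
  B2 = {p2, p3}
  B3 = {p4, p5, q5}
  B4 = {q0}
  B5 = {q3}
  B6 = {q4}
  B7 = {q2}
p0 ∈ B0, q0 ∈ B4 → different blocks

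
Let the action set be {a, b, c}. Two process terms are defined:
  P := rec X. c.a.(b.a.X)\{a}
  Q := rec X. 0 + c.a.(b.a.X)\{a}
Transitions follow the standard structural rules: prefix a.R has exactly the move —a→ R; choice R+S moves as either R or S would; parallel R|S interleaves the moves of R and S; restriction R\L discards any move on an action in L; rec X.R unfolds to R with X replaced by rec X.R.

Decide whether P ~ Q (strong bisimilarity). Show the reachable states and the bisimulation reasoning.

P's transition system — 4 states:
  u0 = rec X. c.a.(b.a.X)\{a} ⊢ --c--▸ u1
  u1 = a.(b.a.(rec X. c.a.(b.a.X)\{a}))\{a} ⊢ --a--▸ u2
  u2 = (b.a.(rec X. c.a.(b.a.X)\{a}))\{a} ⊢ --b--▸ u3
  u3 = (a.(rec X. c.a.(b.a.X)\{a}))\{a} ⊢ ·
Q's transition system — 4 states:
  v0 = rec X. 0 + c.a.(b.a.X)\{a} ⊢ --c--▸ v1
  v1 = a.(b.a.(rec X. 0 + c.a.(b.a.X)\{a}))\{a} ⊢ --a--▸ v2
  v2 = (b.a.(rec X. 0 + c.a.(b.a.X)\{a}))\{a} ⊢ --b--▸ v3
  v3 = (a.(rec X. 0 + c.a.(b.a.X)\{a}))\{a} ⊢ ·
Partition-refinement fixed point:
  B0 = {u0, v0}
  B1 = {u1, v1}
  B2 = {u2, v2}
  B3 = {u3, v3}
u0 ∈ B0, v0 ∈ B0 → same block

P ~ Q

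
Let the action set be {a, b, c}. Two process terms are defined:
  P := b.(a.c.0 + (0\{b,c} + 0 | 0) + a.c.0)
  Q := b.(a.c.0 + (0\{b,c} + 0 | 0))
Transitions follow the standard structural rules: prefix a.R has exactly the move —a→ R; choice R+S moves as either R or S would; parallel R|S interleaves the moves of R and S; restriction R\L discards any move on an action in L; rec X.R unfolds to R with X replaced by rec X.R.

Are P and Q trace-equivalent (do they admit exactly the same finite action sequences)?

traces(P) = traces(Q)

Reachable graph of P (4 states):
  p0 = b.(a.c.0 + (0\{b,c} + 0 | 0) + a.c.0) :: —b→ p1
  p1 = a.c.0 + (0\{b,c} + 0 | 0) + a.c.0 :: —a→ p2
  p2 = c.0 :: —c→ p3
  p3 = 0 :: stopped
Reachable graph of Q (4 states):
  q0 = b.(a.c.0 + (0\{b,c} + 0 | 0)) :: —b→ q1
  q1 = a.c.0 + (0\{b,c} + 0 | 0) :: —a→ q2
  q2 = c.0 :: —c→ q3
  q3 = 0 :: stopped
Partition-refinement fixed point:
  B0 = {p0, q0}
  B1 = {p1, q1}
  B2 = {p2, q2}
  B3 = {p3, q3}
p0 ∈ B0, q0 ∈ B0 → same block
Bisimilar ⇒ trace-equivalent.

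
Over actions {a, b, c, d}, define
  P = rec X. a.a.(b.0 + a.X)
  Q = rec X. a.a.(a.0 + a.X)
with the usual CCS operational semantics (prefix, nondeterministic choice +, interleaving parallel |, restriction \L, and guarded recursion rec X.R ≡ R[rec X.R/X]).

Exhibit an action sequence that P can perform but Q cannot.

aab

P's transition system — 4 states:
  s0 = rec X. a.a.(b.0 + a.X) :: --a--▸ s1
  s1 = a.(b.0 + a.(rec X. a.a.(b.0 + a.X))) :: --a--▸ s2
  s2 = b.0 + a.(rec X. a.a.(b.0 + a.X)) :: --a--▸ s0, --b--▸ s3
  s3 = 0 :: (no moves)
Q's transition system — 4 states:
  t0 = rec X. a.a.(a.0 + a.X) :: --a--▸ t1
  t1 = a.(a.0 + a.(rec X. a.a.(a.0 + a.X))) :: --a--▸ t2
  t2 = a.0 + a.(rec X. a.a.(a.0 + a.X)) :: --a--▸ t0, --a--▸ t3
  t3 = 0 :: (no moves)
Executing aab from P (initial set {s0}):
  [1] a ⇒ {s1}
  [2] a ⇒ {s2}
  [3] b ⇒ {s3}
  — P admits the full trace.
Executing aab from Q (initial set {t0}):
  [1] a ⇒ {t1}
  [2] a ⇒ {t2}
  [3] b ⇒ no successor for Q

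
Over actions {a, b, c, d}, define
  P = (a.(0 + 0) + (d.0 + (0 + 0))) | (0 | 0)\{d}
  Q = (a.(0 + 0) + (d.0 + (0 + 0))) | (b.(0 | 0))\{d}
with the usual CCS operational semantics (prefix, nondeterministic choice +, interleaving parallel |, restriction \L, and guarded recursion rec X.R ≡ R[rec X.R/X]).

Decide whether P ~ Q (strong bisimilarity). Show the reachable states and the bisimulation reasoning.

not bisimilar

LTS(P): 3 reachable states
  p0 = (a.(0 + 0) + (d.0 + (0 + 0))) | (0 | 0)\{d} → =a=> p1, =d=> p2
  p1 = (0 + 0) | (0 | 0)\{d} → ∅
  p2 = 0 | (0 | 0)\{d} → ∅
LTS(Q): 6 reachable states
  q0 = (a.(0 + 0) + (d.0 + (0 + 0))) | (b.(0 | 0))\{d} → =a=> q1, =b=> q2, =d=> q3
  q1 = (0 + 0) | (b.(0 | 0))\{d} → =b=> q4
  q2 = (a.(0 + 0) + (d.0 + (0 + 0))) | (0 | 0)\{d} → =a=> q4, =d=> q5
  q3 = 0 | (b.(0 | 0))\{d} → =b=> q5
  q4 = (0 + 0) | (0 | 0)\{d} → ∅
  q5 = 0 | (0 | 0)\{d} → ∅
Partition-refinement fixed point:
  B0 = {p0, q2}
  B1 = {p1, p2, q4, q5}
  B2 = {q0}
  B3 = {q1, q3}
p0 ∈ B0, q0 ∈ B2 → different blocks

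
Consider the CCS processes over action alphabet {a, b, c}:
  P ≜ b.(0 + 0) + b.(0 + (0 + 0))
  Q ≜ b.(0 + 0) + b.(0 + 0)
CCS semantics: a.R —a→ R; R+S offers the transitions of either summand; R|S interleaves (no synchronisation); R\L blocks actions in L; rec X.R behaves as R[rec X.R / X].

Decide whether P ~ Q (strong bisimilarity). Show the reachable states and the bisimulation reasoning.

LTS(P): 3 reachable states
  p0 = b.(0 + 0) + b.(0 + (0 + 0)) → —b→ p1, —b→ p2
  p1 = 0 + (0 + 0) → ∅
  p2 = 0 + 0 → ∅
LTS(Q): 2 reachable states
  q0 = b.(0 + 0) + b.(0 + 0) → —b→ q1
  q1 = 0 + 0 → ∅
Bisimilarity quotient blocks:
  B0 = {p0, q0}
  B1 = {p1, p2, q1}
p0 ∈ B0, q0 ∈ B0 → same block

P ~ Q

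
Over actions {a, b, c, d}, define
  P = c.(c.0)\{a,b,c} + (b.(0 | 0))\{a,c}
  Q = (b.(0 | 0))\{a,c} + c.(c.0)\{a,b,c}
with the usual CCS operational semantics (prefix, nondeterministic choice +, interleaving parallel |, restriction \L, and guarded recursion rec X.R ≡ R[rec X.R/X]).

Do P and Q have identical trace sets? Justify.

trace-equivalent

P's transition system — 3 states:
  s0 = c.(c.0)\{a,b,c} + (b.(0 | 0))\{a,c} has moves —b→ s1, —c→ s2
  s1 = (0 | 0)\{a,c} has moves ·
  s2 = (c.0)\{a,b,c} has moves ·
Q's transition system — 3 states:
  t0 = (b.(0 | 0))\{a,c} + c.(c.0)\{a,b,c} has moves —b→ t1, —c→ t2
  t1 = (0 | 0)\{a,c} has moves ·
  t2 = (c.0)\{a,b,c} has moves ·
Coarsest stable partition (strong bisimilarity classes):
  B0 = {s0, t0}
  B1 = {s1, s2, t1, t2}
s0 ∈ B0, t0 ∈ B0 → same block
Bisimilar ⇒ trace-equivalent.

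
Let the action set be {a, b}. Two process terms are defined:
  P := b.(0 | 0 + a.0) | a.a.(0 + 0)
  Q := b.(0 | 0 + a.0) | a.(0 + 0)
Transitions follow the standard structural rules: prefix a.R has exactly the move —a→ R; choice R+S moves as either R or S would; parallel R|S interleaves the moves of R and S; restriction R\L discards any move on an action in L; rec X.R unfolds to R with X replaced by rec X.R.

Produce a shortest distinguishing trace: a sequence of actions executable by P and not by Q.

aa

Reachable graph of P (9 states):
  m0 = b.(0 | 0 + a.0) | a.a.(0 + 0) | —a→ m1, —b→ m2
  m1 = b.(0 | 0 + a.0) | a.(0 + 0) | —a→ m3, —b→ m4
  m2 = (0 | 0 + a.0) | a.a.(0 + 0) | —a→ m4, —a→ m5
  m3 = b.(0 | 0 + a.0) | (0 + 0) | —b→ m6
  m4 = (0 | 0 + a.0) | a.(0 + 0) | —a→ m6, —a→ m7
  m5 = 0 | a.a.(0 + 0) | —a→ m7
  m6 = (0 | 0 + a.0) | (0 + 0) | —a→ m8
  m7 = 0 | a.(0 + 0) | —a→ m8
  m8 = 0 | (0 + 0) | ·
Reachable graph of Q (6 states):
  n0 = b.(0 | 0 + a.0) | a.(0 + 0) | —a→ n1, —b→ n2
  n1 = b.(0 | 0 + a.0) | (0 + 0) | —b→ n3
  n2 = (0 | 0 + a.0) | a.(0 + 0) | —a→ n3, —a→ n4
  n3 = (0 | 0 + a.0) | (0 + 0) | —a→ n5
  n4 = 0 | a.(0 + 0) | —a→ n5
  n5 = 0 | (0 + 0) | ·
Executing aa from P (initial set {m0}):
  after a @ step 1: {m1}
  after a @ step 2: {m3}
  — P admits the full trace.
Executing aa from Q (initial set {n0}):
  after a @ step 1: {n1}
  after a @ step 2: no successor for Q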